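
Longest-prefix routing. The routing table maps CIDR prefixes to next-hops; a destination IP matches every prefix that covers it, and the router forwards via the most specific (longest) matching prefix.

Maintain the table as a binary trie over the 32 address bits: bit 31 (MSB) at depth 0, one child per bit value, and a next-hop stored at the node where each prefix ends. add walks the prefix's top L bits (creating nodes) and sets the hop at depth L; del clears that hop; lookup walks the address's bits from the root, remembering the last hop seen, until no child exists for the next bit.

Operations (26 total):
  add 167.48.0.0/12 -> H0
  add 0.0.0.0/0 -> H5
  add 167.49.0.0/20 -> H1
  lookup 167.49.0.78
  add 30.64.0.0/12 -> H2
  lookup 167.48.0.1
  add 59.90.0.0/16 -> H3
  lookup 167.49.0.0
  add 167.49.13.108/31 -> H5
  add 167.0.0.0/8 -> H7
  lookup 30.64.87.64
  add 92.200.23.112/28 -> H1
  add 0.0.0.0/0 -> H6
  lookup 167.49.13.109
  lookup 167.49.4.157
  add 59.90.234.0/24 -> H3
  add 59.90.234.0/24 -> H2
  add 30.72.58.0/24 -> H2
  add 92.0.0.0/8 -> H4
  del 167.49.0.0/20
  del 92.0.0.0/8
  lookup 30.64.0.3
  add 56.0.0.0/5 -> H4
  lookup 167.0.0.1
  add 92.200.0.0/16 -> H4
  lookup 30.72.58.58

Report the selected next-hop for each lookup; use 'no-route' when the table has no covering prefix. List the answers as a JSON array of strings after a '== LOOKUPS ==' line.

Apply in order:
  + 167.48.0.0/12 (H0) depth=12
  + 0.0.0.0/0 (H5) depth=0
  + 167.49.0.0/20 (H1) depth=20
  ? 167.49.0.78  path d0:H5→d1:-→d2:-→d3:-→d4:-→d5:-→d6:-→d7:-→d8:-→d9:-→d10:-→d11:-→d12:H0→d13:-→d14:-→d15:-→d16:-→d17:-→d18:-→d19:-→d20:H1  best=H1
  + 30.64.0.0/12 (H2) depth=12
  ? 167.48.0.1  path d0:H5→d1:-→d2:-→d3:-→d4:-→d5:-→d6:-→d7:-→d8:-→d9:-→d10:-→d11:-→d12:H0→d13:-→d14:-→d15:-  best=H0
  + 59.90.0.0/16 (H3) depth=16
  ? 167.49.0.0  path d0:H5→d1:-→d2:-→d3:-→d4:-→d5:-→d6:-→d7:-→d8:-→d9:-→d10:-→d11:-→d12:H0→d13:-→d14:-→d15:-→d16:-→d17:-→d18:-→d19:-→d20:H1  best=H1
  + 167.49.13.108/31 (H5) depth=31
  + 167.0.0.0/8 (H7) depth=8
  ? 30.64.87.64  path d0:H5→d1:-→d2:-→d3:-→d4:-→d5:-→d6:-→d7:-→d8:-→d9:-→d10:-→d11:-→d12:H2  best=H2
  + 92.200.23.112/28 (H1) depth=28
  + 0.0.0.0/0 (H6) depth=0
  ? 167.49.13.109  path d0:H6→d1:-→d2:-→d3:-→d4:-→d5:-→d6:-→d7:-→d8:H7→d9:-→d10:-→d11:-→d12:H0→d13:-→d14:-→d15:-→d16:-→d17:-→d18:-→d19:-→d20:H1→d21:-→d22:-→d23:-→d24:-→d25:-→d26:-→d27:-→d28:-→d29:-→d30:-→d31:H5  best=H5
  ? 167.49.4.157  path d0:H6→d1:-→d2:-→d3:-→d4:-→d5:-→d6:-→d7:-→d8:H7→d9:-→d10:-→d11:-→d12:H0→d13:-→d14:-→d15:-→d16:-→d17:-→d18:-→d19:-→d20:H1  best=H1
  + 59.90.234.0/24 (H3) depth=24
  + 59.90.234.0/24 (H2) depth=24
  + 30.72.58.0/24 (H2) depth=24
  + 92.0.0.0/8 (H4) depth=8
  del 167.49.0.0/20 (clear depth 20)
  del 92.0.0.0/8 (clear depth 8)
  ? 30.64.0.3  path d0:H6→d1:-→d2:-→d3:-→d4:-→d5:-→d6:-→d7:-→d8:-→d9:-→d10:-→d11:-→d12:H2  best=H2
  + 56.0.0.0/5 (H4) depth=5
  ? 167.0.0.1  path d0:H6→d1:-→d2:-→d3:-→d4:-→d5:-→d6:-→d7:-→d8:H7→d9:-→d10:-  best=H7
  + 92.200.0.0/16 (H4) depth=16
  ? 30.72.58.58  path d0:H6→d1:-→d2:-→d3:-→d4:-→d5:-→d6:-→d7:-→d8:-→d9:-→d10:-→d11:-→d12:H2→d13:-→d14:-→d15:-→d16:-→d17:-→d18:-→d19:-→d20:-→d21:-→d22:-→d23:-→d24:H2  best=H2

== LOOKUPS ==
["H1","H0","H1","H2","H5","H1","H2","H7","H2"]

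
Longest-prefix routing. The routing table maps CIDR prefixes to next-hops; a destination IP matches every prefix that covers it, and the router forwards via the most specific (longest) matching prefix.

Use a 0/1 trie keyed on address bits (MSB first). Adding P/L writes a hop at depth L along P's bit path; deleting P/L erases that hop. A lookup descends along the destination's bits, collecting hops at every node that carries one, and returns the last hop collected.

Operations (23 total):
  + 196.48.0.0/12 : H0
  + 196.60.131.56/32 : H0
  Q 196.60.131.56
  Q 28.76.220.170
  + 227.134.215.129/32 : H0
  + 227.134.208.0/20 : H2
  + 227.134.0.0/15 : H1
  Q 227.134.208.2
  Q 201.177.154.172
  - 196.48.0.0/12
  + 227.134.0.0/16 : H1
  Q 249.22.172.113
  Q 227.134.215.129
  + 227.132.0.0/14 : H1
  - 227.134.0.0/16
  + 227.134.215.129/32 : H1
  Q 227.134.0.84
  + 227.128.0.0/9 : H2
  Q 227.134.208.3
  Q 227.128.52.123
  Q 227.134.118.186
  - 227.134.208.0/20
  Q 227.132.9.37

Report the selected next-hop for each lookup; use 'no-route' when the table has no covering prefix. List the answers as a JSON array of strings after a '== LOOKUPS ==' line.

Trace:
  add 196.48.0.0/12 -> H0 at depth 12
  add 196.60.131.56/32 -> H0 at depth 32
  Q 196.60.131.56: descend 11000100001111001000001100111000 ; hops seen [H0,H0] ; pick H0
  Q 28.76.220.170: descend ε ; hops seen [∅] ; pick no-route
  add 227.134.215.129/32 -> H0 at depth 32
  add 227.134.208.0/20 -> H2 at depth 20
  add 227.134.0.0/15 -> H1 at depth 15
  Q 227.134.208.2: descend 111000111000011011010 ; hops seen [H1,H2] ; pick H2
  Q 201.177.154.172: descend 1100 ; hops seen [∅] ; pick no-route
  del 196.48.0.0/12 (clear depth 12)
  add 227.134.0.0/16 -> H1 at depth 16
  Q 249.22.172.113: descend 111 ; hops seen [∅] ; pick no-route
  Q 227.134.215.129: descend 11100011100001101101011110000001 ; hops seen [H1,H1,H2,H0] ; pick H0
  add 227.132.0.0/14 -> H1 at depth 14
  del 227.134.0.0/16 (clear depth 16)
  add 227.134.215.129/32 -> H1 at depth 32
  Q 227.134.0.84: descend 1110001110000110 ; hops seen [H1,H1] ; pick H1
  add 227.128.0.0/9 -> H2 at depth 9
  Q 227.134.208.3: descend 111000111000011011010 ; hops seen [H2,H1,H1,H2] ; pick H2
  Q 227.128.52.123: descend 1110001110000 ; hops seen [H2] ; pick H2
  Q 227.134.118.186: descend 1110001110000110 ; hops seen [H2,H1,H1] ; pick H1
  del 227.134.208.0/20 (clear depth 20)
  Q 227.132.9.37: descend 11100011100001 ; hops seen [H2,H1] ; pick H1

== LOOKUPS ==
["H0","no-route","H2","no-route","no-route","H0","H1","H2","H2","H1","H1"]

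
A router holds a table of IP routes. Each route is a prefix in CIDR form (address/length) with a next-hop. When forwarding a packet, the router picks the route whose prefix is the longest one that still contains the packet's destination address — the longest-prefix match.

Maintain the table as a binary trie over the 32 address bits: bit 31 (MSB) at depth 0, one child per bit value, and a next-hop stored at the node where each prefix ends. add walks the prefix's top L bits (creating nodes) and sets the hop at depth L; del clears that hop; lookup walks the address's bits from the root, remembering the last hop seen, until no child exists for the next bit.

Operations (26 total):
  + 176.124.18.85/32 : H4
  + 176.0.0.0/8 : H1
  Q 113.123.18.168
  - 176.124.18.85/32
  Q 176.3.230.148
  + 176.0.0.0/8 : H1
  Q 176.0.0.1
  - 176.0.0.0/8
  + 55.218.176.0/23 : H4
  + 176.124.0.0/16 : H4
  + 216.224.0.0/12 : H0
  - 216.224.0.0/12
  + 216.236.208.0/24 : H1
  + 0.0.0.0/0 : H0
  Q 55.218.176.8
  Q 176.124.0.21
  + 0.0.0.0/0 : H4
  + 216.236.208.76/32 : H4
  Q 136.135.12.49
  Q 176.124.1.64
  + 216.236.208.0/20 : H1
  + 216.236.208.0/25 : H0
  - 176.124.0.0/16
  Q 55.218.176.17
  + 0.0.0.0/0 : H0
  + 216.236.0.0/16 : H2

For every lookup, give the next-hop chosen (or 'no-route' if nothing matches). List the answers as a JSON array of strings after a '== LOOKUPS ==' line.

Trace:
  add 176.124.18.85/32 -> H4 at depth 32
  add 176.0.0.0/8 -> H1 at depth 8
  lookup 113.123.18.168: bits ε walk d0:- -> no-route
  - 176.124.18.85/32 clear@32
  lookup 176.3.230.148: bits 101100000 walk d0:-→d1:-→d2:-→d3:-→d4:-→d5:-→d6:-→d7:-→d8:H1→d9:- -> H1
  add 176.0.0.0/8 -> H1 at depth 8
  lookup 176.0.0.1: bits 101100000 walk d0:-→d1:-→d2:-→d3:-→d4:-→d5:-→d6:-→d7:-→d8:H1→d9:- -> H1
  - 176.0.0.0/8 clear@8
  add 55.218.176.0/23 -> H4 at depth 23
  add 176.124.0.0/16 -> H4 at depth 16
  add 216.224.0.0/12 -> H0 at depth 12
  - 216.224.0.0/12 clear@12
  add 216.236.208.0/24 -> H1 at depth 24
  add 0.0.0.0/0 -> H0 at depth 0
  lookup 55.218.176.8: bits 00110111110110101011000 walk d0:H0→d1:-→d2:-→d3:-→d4:-→d5:-→d6:-→d7:-→d8:-→d9:-→d10:-→d11:-→d12:-→d13:-→d14:-→d15:-→d16:-→d17:-→d18:-→d19:-→d20:-→d21:-→d22:-→d23:H4 -> H4
  lookup 176.124.0.21: bits 1011000001111100000 walk d0:H0→d1:-→d2:-→d3:-→d4:-→d5:-→d6:-→d7:-→d8:-→d9:-→d10:-→d11:-→d12:-→d13:-→d14:-→d15:-→d16:H4→d17:-→d18:-→d19:- -> H4
  add 0.0.0.0/0 -> H4 at depth 0
  add 216.236.208.76/32 -> H4 at depth 32
  lookup 136.135.12.49: bits 10 walk d0:H4→d1:-→d2:- -> H4
  lookup 176.124.1.64: bits 1011000001111100000 walk d0:H4→d1:-→d2:-→d3:-→d4:-→d5:-→d6:-→d7:-→d8:-→d9:-→d10:-→d11:-→d12:-→d13:-→d14:-→d15:-→d16:H4→d17:-→d18:-→d19:- -> H4
  add 216.236.208.0/20 -> H1 at depth 20
  add 216.236.208.0/25 -> H0 at depth 25
  - 176.124.0.0/16 clear@16
  lookup 55.218.176.17: bits 00110111110110101011000 walk d0:H4→d1:-→d2:-→d3:-→d4:-→d5:-→d6:-→d7:-→d8:-→d9:-→d10:-→d11:-→d12:-→d13:-→d14:-→d15:-→d16:-→d17:-→d18:-→d19:-→d20:-→d21:-→d22:-→d23:H4 -> H4
  add 0.0.0.0/0 -> H0 at depth 0
  add 216.236.0.0/16 -> H2 at depth 16

== LOOKUPS ==
["no-route","H1","H1","H4","H4","H4","H4","H4"]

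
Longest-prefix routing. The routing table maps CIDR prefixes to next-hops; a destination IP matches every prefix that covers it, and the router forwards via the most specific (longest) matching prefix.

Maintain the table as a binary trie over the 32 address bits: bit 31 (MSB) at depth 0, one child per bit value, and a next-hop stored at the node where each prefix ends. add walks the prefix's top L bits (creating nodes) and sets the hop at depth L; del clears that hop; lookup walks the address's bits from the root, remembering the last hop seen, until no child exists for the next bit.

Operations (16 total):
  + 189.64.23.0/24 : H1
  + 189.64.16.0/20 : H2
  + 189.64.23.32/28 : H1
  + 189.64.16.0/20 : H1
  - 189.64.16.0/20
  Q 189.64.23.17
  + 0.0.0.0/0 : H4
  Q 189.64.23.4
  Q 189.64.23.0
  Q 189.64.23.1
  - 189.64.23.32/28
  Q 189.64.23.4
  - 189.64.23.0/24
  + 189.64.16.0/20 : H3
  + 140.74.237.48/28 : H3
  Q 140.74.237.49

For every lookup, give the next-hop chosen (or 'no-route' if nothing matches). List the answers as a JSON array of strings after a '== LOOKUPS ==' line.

Process each operation:
  add 189.64.23.0/24 -> H1 at depth 24
  add 189.64.16.0/20 -> H2 at depth 20
  add 189.64.23.32/28 -> H1 at depth 28
  add 189.64.16.0/20 -> H1 at depth 20
  - 189.64.16.0/20 clear@20
  ? 189.64.23.17  path d0:-→d1:-→d2:-→d3:-→d4:-→d5:-→d6:-→d7:-→d8:-→d9:-→d10:-→d11:-→d12:-→d13:-→d14:-→d15:-→d16:-→d17:-→d18:-→d19:-→d20:-→d21:-→d22:-→d23:-→d24:H1→d25:-→d26:-  best=H1
  add 0.0.0.0/0 -> H4 at depth 0
  ? 189.64.23.4  path d0:H4→d1:-→d2:-→d3:-→d4:-→d5:-→d6:-→d7:-→d8:-→d9:-→d10:-→d11:-→d12:-→d13:-→d14:-→d15:-→d16:-→d17:-→d18:-→d19:-→d20:-→d21:-→d22:-→d23:-→d24:H1→d25:-→d26:-  best=H1
  ? 189.64.23.0  path d0:H4→d1:-→d2:-→d3:-→d4:-→d5:-→d6:-→d7:-→d8:-→d9:-→d10:-→d11:-→d12:-→d13:-→d14:-→d15:-→d16:-→d17:-→d18:-→d19:-→d20:-→d21:-→d22:-→d23:-→d24:H1→d25:-→d26:-  best=H1
  ? 189.64.23.1  path d0:H4→d1:-→d2:-→d3:-→d4:-→d5:-→d6:-→d7:-→d8:-→d9:-→d10:-→d11:-→d12:-→d13:-→d14:-→d15:-→d16:-→d17:-→d18:-→d19:-→d20:-→d21:-→d22:-→d23:-→d24:H1→d25:-→d26:-  best=H1
  - 189.64.23.32/28 clear@28
  ? 189.64.23.4  path d0:H4→d1:-→d2:-→d3:-→d4:-→d5:-→d6:-→d7:-→d8:-→d9:-→d10:-→d11:-→d12:-→d13:-→d14:-→d15:-→d16:-→d17:-→d18:-→d19:-→d20:-→d21:-→d22:-→d23:-→d24:H1→d25:-→d26:-  best=H1
  - 189.64.23.0/24 clear@24
  add 189.64.16.0/20 -> H3 at depth 20
  add 140.74.237.48/28 -> H3 at depth 28
  ? 140.74.237.49  path d0:H4→d1:-→d2:-→d3:-→d4:-→d5:-→d6:-→d7:-→d8:-→d9:-→d10:-→d11:-→d12:-→d13:-→d14:-→d15:-→d16:-→d17:-→d18:-→d19:-→d20:-→d21:-→d22:-→d23:-→d24:-→d25:-→d26:-→d27:-→d28:H3  best=H3

== LOOKUPS ==
["H1","H1","H1","H1","H1","H3"]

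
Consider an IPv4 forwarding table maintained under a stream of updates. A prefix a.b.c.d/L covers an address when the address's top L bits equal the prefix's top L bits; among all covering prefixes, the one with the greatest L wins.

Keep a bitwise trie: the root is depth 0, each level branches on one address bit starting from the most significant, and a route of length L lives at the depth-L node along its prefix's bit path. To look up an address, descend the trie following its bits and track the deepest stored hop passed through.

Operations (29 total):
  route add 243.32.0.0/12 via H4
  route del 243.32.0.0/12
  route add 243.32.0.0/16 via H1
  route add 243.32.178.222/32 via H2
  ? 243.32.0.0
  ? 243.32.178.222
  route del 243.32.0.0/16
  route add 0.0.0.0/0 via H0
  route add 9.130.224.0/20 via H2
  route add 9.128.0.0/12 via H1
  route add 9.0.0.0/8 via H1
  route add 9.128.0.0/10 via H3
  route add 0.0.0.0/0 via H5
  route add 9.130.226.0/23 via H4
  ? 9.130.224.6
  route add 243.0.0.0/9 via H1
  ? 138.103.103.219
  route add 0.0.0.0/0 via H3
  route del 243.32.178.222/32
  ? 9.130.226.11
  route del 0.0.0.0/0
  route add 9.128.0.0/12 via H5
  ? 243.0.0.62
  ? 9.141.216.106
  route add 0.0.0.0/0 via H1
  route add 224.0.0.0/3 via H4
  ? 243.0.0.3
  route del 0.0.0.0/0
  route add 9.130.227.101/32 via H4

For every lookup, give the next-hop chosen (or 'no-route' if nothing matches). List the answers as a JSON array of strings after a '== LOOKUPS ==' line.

Trace:
  add 243.32.0.0/12 -> H4 at depth 12
  - 243.32.0.0/12 clear@12
  add 243.32.0.0/16 -> H1 at depth 16
  add 243.32.178.222/32 -> H2 at depth 32
  lookup 243.32.0.0: bits 1111001100100000 walk d0:-→d1:-→d2:-→d3:-→d4:-→d5:-→d6:-→d7:-→d8:-→d9:-→d10:-→d11:-→d12:-→d13:-→d14:-→d15:-→d16:H1 -> H1
  lookup 243.32.178.222: bits 11110011001000001011001011011110 walk d0:-→d1:-→d2:-→d3:-→d4:-→d5:-→d6:-→d7:-→d8:-→d9:-→d10:-→d11:-→d12:-→d13:-→d14:-→d15:-→d16:H1→d17:-→d18:-→d19:-→d20:-→d21:-→d22:-→d23:-→d24:-→d25:-→d26:-→d27:-→d28:-→d29:-→d30:-→d31:-→d32:H2 -> H2
  - 243.32.0.0/16 clear@16
  add 0.0.0.0/0 -> H0 at depth 0
  add 9.130.224.0/20 -> H2 at depth 20
  add 9.128.0.0/12 -> H1 at depth 12
  add 9.0.0.0/8 -> H1 at depth 8
  add 9.128.0.0/10 -> H3 at depth 10
  add 0.0.0.0/0 -> H5 at depth 0
  add 9.130.226.0/23 -> H4 at depth 23
  lookup 9.130.224.6: bits 0000100110000010111000 walk d0:H5→d1:-→d2:-→d3:-→d4:-→d5:-→d6:-→d7:-→d8:H1→d9:-→d10:H3→d11:-→d12:H1→d13:-→d14:-→d15:-→d16:-→d17:-→d18:-→d19:-→d20:H2→d21:-→d22:- -> H2
  add 243.0.0.0/9 -> H1 at depth 9
  lookup 138.103.103.219: bits 1 walk d0:H5→d1:- -> H5
  add 0.0.0.0/0 -> H3 at depth 0
  - 243.32.178.222/32 clear@32
  lookup 9.130.226.11: bits 00001001100000101110001 walk d0:H3→d1:-→d2:-→d3:-→d4:-→d5:-→d6:-→d7:-→d8:H1→d9:-→d10:H3→d11:-→d12:H1→d13:-→d14:-→d15:-→d16:-→d17:-→d18:-→d19:-→d20:H2→d21:-→d22:-→d23:H4 -> H4
  - 0.0.0.0/0 clear@0
  add 9.128.0.0/12 -> H5 at depth 12
  lookup 243.0.0.62: bits 1111001100 walk d0:-→d1:-→d2:-→d3:-→d4:-→d5:-→d6:-→d7:-→d8:-→d9:H1→d10:- -> H1
  lookup 9.141.216.106: bits 000010011000 walk d0:-→d1:-→d2:-→d3:-→d4:-→d5:-→d6:-→d7:-→d8:H1→d9:-→d10:H3→d11:-→d12:H5 -> H5
  add 0.0.0.0/0 -> H1 at depth 0
  add 224.0.0.0/3 -> H4 at depth 3
  lookup 243.0.0.3: bits 1111001100 walk d0:H1→d1:-→d2:-→d3:H4→d4:-→d5:-→d6:-→d7:-→d8:-→d9:H1→d10:- -> H1
  - 0.0.0.0/0 clear@0
  add 9.130.227.101/32 -> H4 at depth 32

== LOOKUPS ==
["H1","H2","H2","H5","H4","H1","H5","H1"]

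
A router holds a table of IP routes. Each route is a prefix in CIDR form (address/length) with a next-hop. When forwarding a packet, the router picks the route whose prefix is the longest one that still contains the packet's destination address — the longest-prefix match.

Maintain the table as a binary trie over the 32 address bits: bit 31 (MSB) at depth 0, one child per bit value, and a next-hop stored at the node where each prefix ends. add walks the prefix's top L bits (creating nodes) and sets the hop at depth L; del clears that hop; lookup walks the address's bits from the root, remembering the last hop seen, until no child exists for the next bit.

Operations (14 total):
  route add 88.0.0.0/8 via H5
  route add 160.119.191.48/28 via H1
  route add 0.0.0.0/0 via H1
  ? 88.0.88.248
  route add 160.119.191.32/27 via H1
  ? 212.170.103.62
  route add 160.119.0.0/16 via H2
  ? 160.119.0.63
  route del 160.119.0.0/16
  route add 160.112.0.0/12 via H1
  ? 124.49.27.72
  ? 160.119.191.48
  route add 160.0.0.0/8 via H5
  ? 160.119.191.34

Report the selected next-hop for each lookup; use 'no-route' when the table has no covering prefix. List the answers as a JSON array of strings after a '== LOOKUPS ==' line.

Apply in order:
  add 88.0.0.0/8 -> H5 at depth 8
  add 160.119.191.48/28 -> H1 at depth 28
  add 0.0.0.0/0 -> H1 at depth 0
  ? 88.0.88.248  path d0:H1→d1:-→d2:-→d3:-→d4:-→d5:-→d6:-→d7:-→d8:H5  best=H5
  add 160.119.191.32/27 -> H1 at depth 27
  ? 212.170.103.62  path d0:H1→d1:-  best=H1
  add 160.119.0.0/16 -> H2 at depth 16
  ? 160.119.0.63  path d0:H1→d1:-→d2:-→d3:-→d4:-→d5:-→d6:-→d7:-→d8:-→d9:-→d10:-→d11:-→d12:-→d13:-→d14:-→d15:-→d16:H2  best=H2
  - 160.119.0.0/16 clear@16
  add 160.112.0.0/12 -> H1 at depth 12
  ? 124.49.27.72  path d0:H1→d1:-→d2:-  best=H1
  ? 160.119.191.48  path d0:H1→d1:-→d2:-→d3:-→d4:-→d5:-→d6:-→d7:-→d8:-→d9:-→d10:-→d11:-→d12:H1→d13:-→d14:-→d15:-→d16:-→d17:-→d18:-→d19:-→d20:-→d21:-→d22:-→d23:-→d24:-→d25:-→d26:-→d27:H1→d28:H1  best=H1
  add 160.0.0.0/8 -> H5 at depth 8
  ? 160.119.191.34  path d0:H1→d1:-→d2:-→d3:-→d4:-→d5:-→d6:-→d7:-→d8:H5→d9:-→d10:-→d11:-→d12:H1→d13:-→d14:-→d15:-→d16:-→d17:-→d18:-→d19:-→d20:-→d21:-→d22:-→d23:-→d24:-→d25:-→d26:-→d27:H1  best=H1

== LOOKUPS ==
["H5","H1","H2","H1","H1","H1"]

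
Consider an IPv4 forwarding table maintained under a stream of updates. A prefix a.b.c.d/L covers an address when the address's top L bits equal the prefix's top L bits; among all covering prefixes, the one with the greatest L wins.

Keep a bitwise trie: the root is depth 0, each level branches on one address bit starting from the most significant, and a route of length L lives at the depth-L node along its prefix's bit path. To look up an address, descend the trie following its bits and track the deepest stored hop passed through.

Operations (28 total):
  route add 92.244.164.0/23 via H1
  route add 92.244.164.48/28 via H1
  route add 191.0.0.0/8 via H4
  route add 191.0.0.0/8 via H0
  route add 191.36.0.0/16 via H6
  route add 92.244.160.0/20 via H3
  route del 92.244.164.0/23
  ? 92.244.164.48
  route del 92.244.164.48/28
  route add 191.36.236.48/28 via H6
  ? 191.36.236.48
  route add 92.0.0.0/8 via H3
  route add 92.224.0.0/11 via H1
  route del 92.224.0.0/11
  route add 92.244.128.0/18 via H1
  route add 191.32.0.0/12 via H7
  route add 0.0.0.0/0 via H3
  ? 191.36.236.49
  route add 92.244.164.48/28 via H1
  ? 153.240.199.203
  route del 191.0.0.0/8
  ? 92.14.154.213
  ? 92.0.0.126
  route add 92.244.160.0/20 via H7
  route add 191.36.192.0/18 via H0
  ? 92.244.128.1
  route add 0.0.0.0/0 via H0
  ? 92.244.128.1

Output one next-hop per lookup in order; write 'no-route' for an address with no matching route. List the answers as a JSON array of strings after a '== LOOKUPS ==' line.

Apply in order:
  add 92.244.164.0/23 -> H1 at depth 23
  add 92.244.164.48/28 -> H1 at depth 28
  add 191.0.0.0/8 -> H4 at depth 8
  add 191.0.0.0/8 -> H0 at depth 8
  add 191.36.0.0/16 -> H6 at depth 16
  add 92.244.160.0/20 -> H3 at depth 20
  del 92.244.164.0/23 (clear depth 23)
  lookup 92.244.164.48: bits 0101110011110100101001000011 walk d0:-→d1:-→d2:-→d3:-→d4:-→d5:-→d6:-→d7:-→d8:-→d9:-→d10:-→d11:-→d12:-→d13:-→d14:-→d15:-→d16:-→d17:-→d18:-→d19:-→d20:H3→d21:-→d22:-→d23:-→d24:-→d25:-→d26:-→d27:-→d28:H1 -> H1
  del 92.244.164.48/28 (clear depth 28)
  add 191.36.236.48/28 -> H6 at depth 28
  lookup 191.36.236.48: bits 1011111100100100111011000011 walk d0:-→d1:-→d2:-→d3:-→d4:-→d5:-→d6:-→d7:-→d8:H0→d9:-→d10:-→d11:-→d12:-→d13:-→d14:-→d15:-→d16:H6→d17:-→d18:-→d19:-→d20:-→d21:-→d22:-→d23:-→d24:-→d25:-→d26:-→d27:-→d28:H6 -> H6
  add 92.0.0.0/8 -> H3 at depth 8
  add 92.224.0.0/11 -> H1 at depth 11
  del 92.224.0.0/11 (clear depth 11)
  add 92.244.128.0/18 -> H1 at depth 18
  add 191.32.0.0/12 -> H7 at depth 12
  add 0.0.0.0/0 -> H3 at depth 0
  lookup 191.36.236.49: bits 1011111100100100111011000011 walk d0:H3→d1:-→d2:-→d3:-→d4:-→d5:-→d6:-→d7:-→d8:H0→d9:-→d10:-→d11:-→d12:H7→d13:-→d14:-→d15:-→d16:H6→d17:-→d18:-→d19:-→d20:-→d21:-→d22:-→d23:-→d24:-→d25:-→d26:-→d27:-→d28:H6 -> H6
  add 92.244.164.48/28 -> H1 at depth 28
  lookup 153.240.199.203: bits 10 walk d0:H3→d1:-→d2:- -> H3
  del 191.0.0.0/8 (clear depth 8)
  lookup 92.14.154.213: bits 01011100 walk d0:H3→d1:-→d2:-→d3:-→d4:-→d5:-→d6:-→d7:-→d8:H3 -> H3
  lookup 92.0.0.126: bits 01011100 walk d0:H3→d1:-→d2:-→d3:-→d4:-→d5:-→d6:-→d7:-→d8:H3 -> H3
  add 92.244.160.0/20 -> H7 at depth 20
  add 191.36.192.0/18 -> H0 at depth 18
  lookup 92.244.128.1: bits 010111001111010010 walk d0:H3→d1:-→d2:-→d3:-→d4:-→d5:-→d6:-→d7:-→d8:H3→d9:-→d10:-→d11:-→d12:-→d13:-→d14:-→d15:-→d16:-→d17:-→d18:H1 -> H1
  add 0.0.0.0/0 -> H0 at depth 0
  lookup 92.244.128.1: bits 010111001111010010 walk d0:H0→d1:-→d2:-→d3:-→d4:-→d5:-→d6:-→d7:-→d8:H3→d9:-→d10:-→d11:-→d12:-→d13:-→d14:-→d15:-→d16:-→d17:-→d18:H1 -> H1

== LOOKUPS ==
["H1","H6","H6","H3","H3","H3","H1","H1"]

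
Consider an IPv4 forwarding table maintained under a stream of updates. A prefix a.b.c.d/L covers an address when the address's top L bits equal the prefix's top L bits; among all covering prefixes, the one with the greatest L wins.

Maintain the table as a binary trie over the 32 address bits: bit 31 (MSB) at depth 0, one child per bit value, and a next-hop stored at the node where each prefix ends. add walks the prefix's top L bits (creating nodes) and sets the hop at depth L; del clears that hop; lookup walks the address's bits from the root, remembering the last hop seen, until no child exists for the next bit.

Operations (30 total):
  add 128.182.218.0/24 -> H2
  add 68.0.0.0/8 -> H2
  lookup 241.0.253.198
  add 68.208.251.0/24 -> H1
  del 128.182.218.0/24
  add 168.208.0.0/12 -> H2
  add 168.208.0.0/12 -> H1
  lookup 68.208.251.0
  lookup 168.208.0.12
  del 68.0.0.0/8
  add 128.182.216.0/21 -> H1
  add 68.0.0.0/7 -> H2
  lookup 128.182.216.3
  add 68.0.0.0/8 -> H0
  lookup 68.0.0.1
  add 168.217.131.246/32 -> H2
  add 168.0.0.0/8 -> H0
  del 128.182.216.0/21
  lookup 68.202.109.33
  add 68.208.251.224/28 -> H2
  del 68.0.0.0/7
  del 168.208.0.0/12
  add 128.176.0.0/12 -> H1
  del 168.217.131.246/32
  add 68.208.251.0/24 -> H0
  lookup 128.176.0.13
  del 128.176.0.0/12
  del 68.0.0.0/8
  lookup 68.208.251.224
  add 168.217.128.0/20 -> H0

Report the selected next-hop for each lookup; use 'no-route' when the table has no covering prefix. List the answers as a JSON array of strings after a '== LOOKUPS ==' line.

Apply in order:
  add 128.182.218.0/24 -> H2 at depth 24
  add 68.0.0.0/8 -> H2 at depth 8
  lookup 241.0.253.198: bits 1 walk d0:-→d1:- -> no-route
  add 68.208.251.0/24 -> H1 at depth 24
  del 128.182.218.0/24 (clear depth 24)
  add 168.208.0.0/12 -> H2 at depth 12
  add 168.208.0.0/12 -> H1 at depth 12
  lookup 68.208.251.0: bits 010001001101000011111011 walk d0:-→d1:-→d2:-→d3:-→d4:-→d5:-→d6:-→d7:-→d8:H2→d9:-→d10:-→d11:-→d12:-→d13:-→d14:-→d15:-→d16:-→d17:-→d18:-→d19:-→d20:-→d21:-→d22:-→d23:-→d24:H1 -> H1
  lookup 168.208.0.12: bits 101010001101 walk d0:-→d1:-→d2:-→d3:-→d4:-→d5:-→d6:-→d7:-→d8:-→d9:-→d10:-→d11:-→d12:H1 -> H1
  del 68.0.0.0/8 (clear depth 8)
  add 128.182.216.0/21 -> H1 at depth 21
  add 68.0.0.0/7 -> H2 at depth 7
  lookup 128.182.216.3: bits 1000000010110110110110 walk d0:-→d1:-→d2:-→d3:-→d4:-→d5:-→d6:-→d7:-→d8:-→d9:-→d10:-→d11:-→d12:-→d13:-→d14:-→d15:-→d16:-→d17:-→d18:-→d19:-→d20:-→d21:H1→d22:- -> H1
  add 68.0.0.0/8 -> H0 at depth 8
  lookup 68.0.0.1: bits 01000100 walk d0:-→d1:-→d2:-→d3:-→d4:-→d5:-→d6:-→d7:H2→d8:H0 -> H0
  add 168.217.131.246/32 -> H2 at depth 32
  add 168.0.0.0/8 -> H0 at depth 8
  del 128.182.216.0/21 (clear depth 21)
  lookup 68.202.109.33: bits 01000100110 walk d0:-→d1:-→d2:-→d3:-→d4:-→d5:-→d6:-→d7:H2→d8:H0→d9:-→d10:-→d11:- -> H0
  add 68.208.251.224/28 -> H2 at depth 28
  del 68.0.0.0/7 (clear depth 7)
  del 168.208.0.0/12 (clear depth 12)
  add 128.176.0.0/12 -> H1 at depth 12
  del 168.217.131.246/32 (clear depth 32)
  add 68.208.251.0/24 -> H0 at depth 24
  lookup 128.176.0.13: bits 1000000010110 walk d0:-→d1:-→d2:-→d3:-→d4:-→d5:-→d6:-→d7:-→d8:-→d9:-→d10:-→d11:-→d12:H1→d13:- -> H1
  del 128.176.0.0/12 (clear depth 12)
  del 68.0.0.0/8 (clear depth 8)
  lookup 68.208.251.224: bits 0100010011010000111110111110 walk d0:-→d1:-→d2:-→d3:-→d4:-→d5:-→d6:-→d7:-→d8:-→d9:-→d10:-→d11:-→d12:-→d13:-→d14:-→d15:-→d16:-→d17:-→d18:-→d19:-→d20:-→d21:-→d22:-→d23:-→d24:H0→d25:-→d26:-→d27:-→d28:H2 -> H2
  add 168.217.128.0/20 -> H0 at depth 20

== LOOKUPS ==
["no-route","H1","H1","H1","H0","H0","H1","H2"]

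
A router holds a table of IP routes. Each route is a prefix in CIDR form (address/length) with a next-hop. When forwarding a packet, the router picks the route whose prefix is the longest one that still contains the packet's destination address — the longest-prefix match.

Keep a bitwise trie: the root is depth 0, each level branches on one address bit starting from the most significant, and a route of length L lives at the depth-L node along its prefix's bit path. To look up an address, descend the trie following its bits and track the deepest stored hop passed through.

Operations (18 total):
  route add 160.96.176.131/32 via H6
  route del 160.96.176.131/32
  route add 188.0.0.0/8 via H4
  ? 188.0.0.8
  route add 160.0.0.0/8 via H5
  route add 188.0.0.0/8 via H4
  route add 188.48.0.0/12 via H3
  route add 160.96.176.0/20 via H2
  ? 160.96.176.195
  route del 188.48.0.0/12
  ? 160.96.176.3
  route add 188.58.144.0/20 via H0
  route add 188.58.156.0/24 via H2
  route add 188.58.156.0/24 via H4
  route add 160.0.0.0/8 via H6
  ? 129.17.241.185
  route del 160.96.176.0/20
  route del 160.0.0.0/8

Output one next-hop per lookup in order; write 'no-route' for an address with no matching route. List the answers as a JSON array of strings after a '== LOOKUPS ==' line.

Apply in order:
  add 160.96.176.131/32 -> H6 at depth 32
  - 160.96.176.131/32 clear@32
  add 188.0.0.0/8 -> H4 at depth 8
  Q 188.0.0.8: descend 10111100 ; hops seen [H4] ; pick H4
  add 160.0.0.0/8 -> H5 at depth 8
  add 188.0.0.0/8 -> H4 at depth 8
  add 188.48.0.0/12 -> H3 at depth 12
  add 160.96.176.0/20 -> H2 at depth 20
  Q 160.96.176.195: descend 1010000001100000101100001 ; hops seen [H5,H2] ; pick H2
  - 188.48.0.0/12 clear@12
  Q 160.96.176.3: descend 101000000110000010110000 ; hops seen [H5,H2] ; pick H2
  add 188.58.144.0/20 -> H0 at depth 20
  add 188.58.156.0/24 -> H2 at depth 24
  add 188.58.156.0/24 -> H4 at depth 24
  add 160.0.0.0/8 -> H6 at depth 8
  Q 129.17.241.185: descend 10 ; hops seen [∅] ; pick no-route
  - 160.96.176.0/20 clear@20
  - 160.0.0.0/8 clear@8

== LOOKUPS ==
["H4","H2","H2","no-route"]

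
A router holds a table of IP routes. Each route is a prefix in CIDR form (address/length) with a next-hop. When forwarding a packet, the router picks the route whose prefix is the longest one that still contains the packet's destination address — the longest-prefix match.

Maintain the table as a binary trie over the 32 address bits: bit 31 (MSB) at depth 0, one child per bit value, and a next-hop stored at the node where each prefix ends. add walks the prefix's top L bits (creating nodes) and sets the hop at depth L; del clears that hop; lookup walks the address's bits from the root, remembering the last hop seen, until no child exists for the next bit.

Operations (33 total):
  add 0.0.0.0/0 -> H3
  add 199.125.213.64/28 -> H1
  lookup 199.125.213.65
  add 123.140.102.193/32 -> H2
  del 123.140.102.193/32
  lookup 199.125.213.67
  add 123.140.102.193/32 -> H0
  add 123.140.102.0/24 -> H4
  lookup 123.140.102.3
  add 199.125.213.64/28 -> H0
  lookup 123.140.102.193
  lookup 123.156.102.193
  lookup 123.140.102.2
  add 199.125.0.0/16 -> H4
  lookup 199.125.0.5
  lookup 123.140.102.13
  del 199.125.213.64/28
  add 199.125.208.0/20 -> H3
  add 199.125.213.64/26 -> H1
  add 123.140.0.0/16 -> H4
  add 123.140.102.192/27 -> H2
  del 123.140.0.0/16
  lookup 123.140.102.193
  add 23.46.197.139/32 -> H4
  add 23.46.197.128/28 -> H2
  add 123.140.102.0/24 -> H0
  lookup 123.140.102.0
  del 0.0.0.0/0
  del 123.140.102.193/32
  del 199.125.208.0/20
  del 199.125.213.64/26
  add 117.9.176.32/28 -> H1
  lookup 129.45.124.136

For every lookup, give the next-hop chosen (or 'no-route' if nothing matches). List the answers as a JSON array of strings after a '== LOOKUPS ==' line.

Apply in order:
  + 0.0.0.0/0 (H3) depth=0
  + 199.125.213.64/28 (H1) depth=28
  Q 199.125.213.65: descend 1100011101111101110101010100 ; hops seen [H3,H1] ; pick H1
  + 123.140.102.193/32 (H2) depth=32
  - 123.140.102.193/32 clear@32
  Q 199.125.213.67: descend 1100011101111101110101010100 ; hops seen [H3,H1] ; pick H1
  + 123.140.102.193/32 (H0) depth=32
  + 123.140.102.0/24 (H4) depth=24
  Q 123.140.102.3: descend 011110111000110001100110 ; hops seen [H3,H4] ; pick H4
  + 199.125.213.64/28 (H0) depth=28
  Q 123.140.102.193: descend 01111011100011000110011011000001 ; hops seen [H3,H4,H0] ; pick H0
  Q 123.156.102.193: descend 01111011100 ; hops seen [H3] ; pick H3
  Q 123.140.102.2: descend 011110111000110001100110 ; hops seen [H3,H4] ; pick H4
  + 199.125.0.0/16 (H4) depth=16
  Q 199.125.0.5: descend 1100011101111101 ; hops seen [H3,H4] ; pick H4
  Q 123.140.102.13: descend 011110111000110001100110 ; hops seen [H3,H4] ; pick H4
  - 199.125.213.64/28 clear@28
  + 199.125.208.0/20 (H3) depth=20
  + 199.125.213.64/26 (H1) depth=26
  + 123.140.0.0/16 (H4) depth=16
  + 123.140.102.192/27 (H2) depth=27
  - 123.140.0.0/16 clear@16
  Q 123.140.102.193: descend 01111011100011000110011011000001 ; hops seen [H3,H4,H2,H0] ; pick H0
  + 23.46.197.139/32 (H4) depth=32
  + 23.46.197.128/28 (H2) depth=28
  + 123.140.102.0/24 (H0) depth=24
  Q 123.140.102.0: descend 011110111000110001100110 ; hops seen [H3,H0] ; pick H0
  - 0.0.0.0/0 clear@0
  - 123.140.102.193/32 clear@32
  - 199.125.208.0/20 clear@20
  - 199.125.213.64/26 clear@26
  + 117.9.176.32/28 (H1) depth=28
  Q 129.45.124.136: descend 1 ; hops seen [∅] ; pick no-route

== LOOKUPS ==
["H1","H1","H4","H0","H3","H4","H4","H4","H0","H0","no-route"]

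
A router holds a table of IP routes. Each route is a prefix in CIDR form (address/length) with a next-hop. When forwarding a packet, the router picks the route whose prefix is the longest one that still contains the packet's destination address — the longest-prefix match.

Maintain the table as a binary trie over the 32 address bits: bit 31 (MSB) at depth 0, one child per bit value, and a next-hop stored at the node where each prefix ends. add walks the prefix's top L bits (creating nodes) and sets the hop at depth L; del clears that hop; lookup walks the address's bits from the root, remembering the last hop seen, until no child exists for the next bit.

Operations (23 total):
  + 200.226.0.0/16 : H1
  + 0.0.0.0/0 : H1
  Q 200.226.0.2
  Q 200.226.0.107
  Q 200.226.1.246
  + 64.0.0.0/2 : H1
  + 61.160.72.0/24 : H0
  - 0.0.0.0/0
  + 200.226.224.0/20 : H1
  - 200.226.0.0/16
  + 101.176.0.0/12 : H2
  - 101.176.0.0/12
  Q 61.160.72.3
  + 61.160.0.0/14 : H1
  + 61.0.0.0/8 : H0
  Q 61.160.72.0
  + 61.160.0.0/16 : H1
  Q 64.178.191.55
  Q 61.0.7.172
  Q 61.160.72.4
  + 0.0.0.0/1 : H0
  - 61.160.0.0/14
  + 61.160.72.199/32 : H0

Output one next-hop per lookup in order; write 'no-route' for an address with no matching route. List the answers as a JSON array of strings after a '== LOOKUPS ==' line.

Trace:
  add 200.226.0.0/16 -> H1 at depth 16
  add 0.0.0.0/0 -> H1 at depth 0
  lookup 200.226.0.2: bits 1100100011100010 walk d0:H1→d1:-→d2:-→d3:-→d4:-→d5:-→d6:-→d7:-→d8:-→d9:-→d10:-→d11:-→d12:-→d13:-→d14:-→d15:-→d16:H1 -> H1
  lookup 200.226.0.107: bits 1100100011100010 walk d0:H1→d1:-→d2:-→d3:-→d4:-→d5:-→d6:-→d7:-→d8:-→d9:-→d10:-→d11:-→d12:-→d13:-→d14:-→d15:-→d16:H1 -> H1
  lookup 200.226.1.246: bits 1100100011100010 walk d0:H1→d1:-→d2:-→d3:-→d4:-→d5:-→d6:-→d7:-→d8:-→d9:-→d10:-→d11:-→d12:-→d13:-→d14:-→d15:-→d16:H1 -> H1
  add 64.0.0.0/2 -> H1 at depth 2
  add 61.160.72.0/24 -> H0 at depth 24
  - 0.0.0.0/0 clear@0
  add 200.226.224.0/20 -> H1 at depth 20
  - 200.226.0.0/16 clear@16
  add 101.176.0.0/12 -> H2 at depth 12
  - 101.176.0.0/12 clear@12
  lookup 61.160.72.3: bits 001111011010000001001000 walk d0:-→d1:-→d2:-→d3:-→d4:-→d5:-→d6:-→d7:-→d8:-→d9:-→d10:-→d11:-→d12:-→d13:-→d14:-→d15:-→d16:-→d17:-→d18:-→d19:-→d20:-→d21:-→d22:-→d23:-→d24:H0 -> H0
  add 61.160.0.0/14 -> H1 at depth 14
  add 61.0.0.0/8 -> H0 at depth 8
  lookup 61.160.72.0: bits 001111011010000001001000 walk d0:-→d1:-→d2:-→d3:-→d4:-→d5:-→d6:-→d7:-→d8:H0→d9:-→d10:-→d11:-→d12:-→d13:-→d14:H1→d15:-→d16:-→d17:-→d18:-→d19:-→d20:-→d21:-→d22:-→d23:-→d24:H0 -> H0
  add 61.160.0.0/16 -> H1 at depth 16
  lookup 64.178.191.55: bits 01 walk d0:-→d1:-→d2:H1 -> H1
  lookup 61.0.7.172: bits 00111101 walk d0:-→d1:-→d2:-→d3:-→d4:-→d5:-→d6:-→d7:-→d8:H0 -> H0
  lookup 61.160.72.4: bits 001111011010000001001000 walk d0:-→d1:-→d2:-→d3:-→d4:-→d5:-→d6:-→d7:-→d8:H0→d9:-→d10:-→d11:-→d12:-→d13:-→d14:H1→d15:-→d16:H1→d17:-→d18:-→d19:-→d20:-→d21:-→d22:-→d23:-→d24:H0 -> H0
  add 0.0.0.0/1 -> H0 at depth 1
  - 61.160.0.0/14 clear@14
  add 61.160.72.199/32 -> H0 at depth 32

== LOOKUPS ==
["H1","H1","H1","H0","H0","H1","H0","H0"]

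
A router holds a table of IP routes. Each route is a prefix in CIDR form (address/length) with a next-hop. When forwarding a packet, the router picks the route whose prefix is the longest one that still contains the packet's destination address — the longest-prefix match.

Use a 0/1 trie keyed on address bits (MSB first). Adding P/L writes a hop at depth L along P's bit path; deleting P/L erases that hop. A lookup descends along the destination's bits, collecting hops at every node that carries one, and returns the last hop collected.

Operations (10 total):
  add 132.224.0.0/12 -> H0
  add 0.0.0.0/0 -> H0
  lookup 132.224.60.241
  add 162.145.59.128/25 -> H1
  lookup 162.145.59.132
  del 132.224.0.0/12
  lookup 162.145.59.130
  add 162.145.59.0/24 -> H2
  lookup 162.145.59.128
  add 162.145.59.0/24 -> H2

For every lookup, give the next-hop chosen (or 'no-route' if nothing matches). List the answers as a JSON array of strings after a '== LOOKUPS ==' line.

Process each operation:
  + 132.224.0.0/12 (H0) depth=12
  + 0.0.0.0/0 (H0) depth=0
  ? 132.224.60.241  path d0:H0→d1:-→d2:-→d3:-→d4:-→d5:-→d6:-→d7:-→d8:-→d9:-→d10:-→d11:-→d12:H0  best=H0
  + 162.145.59.128/25 (H1) depth=25
  ? 162.145.59.132  path d0:H0→d1:-→d2:-→d3:-→d4:-→d5:-→d6:-→d7:-→d8:-→d9:-→d10:-→d11:-→d12:-→d13:-→d14:-→d15:-→d16:-→d17:-→d18:-→d19:-→d20:-→d21:-→d22:-→d23:-→d24:-→d25:H1  best=H1
  - 132.224.0.0/12 clear@12
  ? 162.145.59.130  path d0:H0→d1:-→d2:-→d3:-→d4:-→d5:-→d6:-→d7:-→d8:-→d9:-→d10:-→d11:-→d12:-→d13:-→d14:-→d15:-→d16:-→d17:-→d18:-→d19:-→d20:-→d21:-→d22:-→d23:-→d24:-→d25:H1  best=H1
  + 162.145.59.0/24 (H2) depth=24
  ? 162.145.59.128  path d0:H0→d1:-→d2:-→d3:-→d4:-→d5:-→d6:-→d7:-→d8:-→d9:-→d10:-→d11:-→d12:-→d13:-→d14:-→d15:-→d16:-→d17:-→d18:-→d19:-→d20:-→d21:-→d22:-→d23:-→d24:H2→d25:H1  best=H1
  + 162.145.59.0/24 (H2) depth=24

== LOOKUPS ==
["H0","H1","H1","H1"]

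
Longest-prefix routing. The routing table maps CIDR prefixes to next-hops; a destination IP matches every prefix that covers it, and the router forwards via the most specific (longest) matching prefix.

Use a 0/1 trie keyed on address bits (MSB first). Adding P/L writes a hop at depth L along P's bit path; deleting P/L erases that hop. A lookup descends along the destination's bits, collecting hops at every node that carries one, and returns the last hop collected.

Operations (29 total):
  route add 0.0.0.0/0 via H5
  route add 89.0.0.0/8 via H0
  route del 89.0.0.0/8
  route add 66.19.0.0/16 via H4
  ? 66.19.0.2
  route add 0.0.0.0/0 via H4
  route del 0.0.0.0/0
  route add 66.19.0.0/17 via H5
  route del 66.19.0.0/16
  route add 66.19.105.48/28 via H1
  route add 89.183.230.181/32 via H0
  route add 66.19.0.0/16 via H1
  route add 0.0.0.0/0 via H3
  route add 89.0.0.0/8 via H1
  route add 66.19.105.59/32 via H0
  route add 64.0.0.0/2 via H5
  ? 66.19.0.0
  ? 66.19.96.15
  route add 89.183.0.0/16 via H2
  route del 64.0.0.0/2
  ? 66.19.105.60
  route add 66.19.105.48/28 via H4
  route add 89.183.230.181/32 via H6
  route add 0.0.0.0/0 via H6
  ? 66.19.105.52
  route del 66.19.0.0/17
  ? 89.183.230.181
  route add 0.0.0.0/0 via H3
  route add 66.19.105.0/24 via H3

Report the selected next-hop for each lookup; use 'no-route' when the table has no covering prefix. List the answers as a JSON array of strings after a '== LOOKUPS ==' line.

Apply in order:
  + 0.0.0.0/0 (H5) depth=0
  + 89.0.0.0/8 (H0) depth=8
  - 89.0.0.0/8 clear@8
  + 66.19.0.0/16 (H4) depth=16
  lookup 66.19.0.2: bits 0100001000010011 walk d0:H5→d1:-→d2:-→d3:-→d4:-→d5:-→d6:-→d7:-→d8:-→d9:-→d10:-→d11:-→d12:-→d13:-→d14:-→d15:-→d16:H4 -> H4
  + 0.0.0.0/0 (H4) depth=0
  - 0.0.0.0/0 clear@0
  + 66.19.0.0/17 (H5) depth=17
  - 66.19.0.0/16 clear@16
  + 66.19.105.48/28 (H1) depth=28
  + 89.183.230.181/32 (H0) depth=32
  + 66.19.0.0/16 (H1) depth=16
  + 0.0.0.0/0 (H3) depth=0
  + 89.0.0.0/8 (H1) depth=8
  + 66.19.105.59/32 (H0) depth=32
  + 64.0.0.0/2 (H5) depth=2
  lookup 66.19.0.0: bits 01000010000100110 walk d0:H3→d1:-→d2:H5→d3:-→d4:-→d5:-→d6:-→d7:-→d8:-→d9:-→d10:-→d11:-→d12:-→d13:-→d14:-→d15:-→d16:H1→d17:H5 -> H5
  lookup 66.19.96.15: bits 01000010000100110110 walk d0:H3→d1:-→d2:H5→d3:-→d4:-→d5:-→d6:-→d7:-→d8:-→d9:-→d10:-→d11:-→d12:-→d13:-→d14:-→d15:-→d16:H1→d17:H5→d18:-→d19:-→d20:- -> H5
  + 89.183.0.0/16 (H2) depth=16
  - 64.0.0.0/2 clear@2
  lookup 66.19.105.60: bits 01000010000100110110100100111 walk d0:H3→d1:-→d2:-→d3:-→d4:-→d5:-→d6:-→d7:-→d8:-→d9:-→d10:-→d11:-→d12:-→d13:-→d14:-→d15:-→d16:H1→d17:H5→d18:-→d19:-→d20:-→d21:-→d22:-→d23:-→d24:-→d25:-→d26:-→d27:-→d28:H1→d29:- -> H1
  + 66.19.105.48/28 (H4) depth=28
  + 89.183.230.181/32 (H6) depth=32
  + 0.0.0.0/0 (H6) depth=0
  lookup 66.19.105.52: bits 0100001000010011011010010011 walk d0:H6→d1:-→d2:-→d3:-→d4:-→d5:-→d6:-→d7:-→d8:-→d9:-→d10:-→d11:-→d12:-→d13:-→d14:-→d15:-→d16:H1→d17:H5→d18:-→d19:-→d20:-→d21:-→d22:-→d23:-→d24:-→d25:-→d26:-→d27:-→d28:H4 -> H4
  - 66.19.0.0/17 clear@17
  lookup 89.183.230.181: bits 01011001101101111110011010110101 walk d0:H6→d1:-→d2:-→d3:-→d4:-→d5:-→d6:-→d7:-→d8:H1→d9:-→d10:-→d11:-→d12:-→d13:-→d14:-→d15:-→d16:H2→d17:-→d18:-→d19:-→d20:-→d21:-→d22:-→d23:-→d24:-→d25:-→d26:-→d27:-→d28:-→d29:-→d30:-→d31:-→d32:H6 -> H6
  + 0.0.0.0/0 (H3) depth=0
  + 66.19.105.0/24 (H3) depth=24

== LOOKUPS ==
["H4","H5","H5","H1","H4","H6"]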